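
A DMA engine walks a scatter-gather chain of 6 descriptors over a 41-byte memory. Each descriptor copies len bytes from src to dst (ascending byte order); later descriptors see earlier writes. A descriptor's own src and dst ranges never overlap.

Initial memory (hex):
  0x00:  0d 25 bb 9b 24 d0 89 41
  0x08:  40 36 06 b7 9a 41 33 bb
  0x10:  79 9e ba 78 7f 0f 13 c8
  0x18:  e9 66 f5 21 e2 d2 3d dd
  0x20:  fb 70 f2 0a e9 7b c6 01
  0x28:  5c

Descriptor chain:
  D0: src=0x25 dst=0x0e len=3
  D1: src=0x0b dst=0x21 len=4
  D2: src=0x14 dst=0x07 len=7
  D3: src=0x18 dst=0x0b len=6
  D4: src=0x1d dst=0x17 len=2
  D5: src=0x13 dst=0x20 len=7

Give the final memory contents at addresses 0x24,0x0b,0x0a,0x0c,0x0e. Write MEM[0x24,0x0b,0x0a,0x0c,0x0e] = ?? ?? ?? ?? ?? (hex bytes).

MEM[0x24,0x0b,0x0a,0x0c,0x0e] = d2 e9 c8 66 21

  after D0: wrote 3B at 0x0e = 7bc601
  after D1: wrote 4B at 0x21 = b79a417b
  after D2: wrote 7B at 0x07 = 7f0f13c8e966f5
  after D3: wrote 6B at 0x0b = e966f521e2d2
  after D4: wrote 2B at 0x17 = d23d
  after D5: wrote 7B at 0x20 = 787f0f13d23d66
query mem[0x24]=0xd2, mem[0x0b]=0xe9, mem[0x0a]=0xc8, mem[0x0c]=0x66, mem[0x0e]=0x21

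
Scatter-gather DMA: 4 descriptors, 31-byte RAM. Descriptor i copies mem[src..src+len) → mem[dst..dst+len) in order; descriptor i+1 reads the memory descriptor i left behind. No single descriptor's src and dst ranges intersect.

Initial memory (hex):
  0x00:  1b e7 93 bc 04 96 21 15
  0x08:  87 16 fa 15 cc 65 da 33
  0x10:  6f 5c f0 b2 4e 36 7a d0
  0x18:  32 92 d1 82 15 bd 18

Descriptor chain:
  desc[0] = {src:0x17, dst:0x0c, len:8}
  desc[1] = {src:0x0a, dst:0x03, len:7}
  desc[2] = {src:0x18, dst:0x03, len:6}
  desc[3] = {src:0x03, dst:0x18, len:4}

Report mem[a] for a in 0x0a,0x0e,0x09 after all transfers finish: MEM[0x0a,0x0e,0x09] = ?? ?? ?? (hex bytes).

MEM[0x0a,0x0e,0x09] = fa 92 82

[0] 0x17->0x0c len=8 : d0 32 92 d1 82 15 bd 18
[1] 0x0a->0x03 len=7 : fa 15 d0 32 92 d1 82
[2] 0x18->0x03 len=6 : 32 92 d1 82 15 bd
[3] 0x03->0x18 len=4 : 32 92 d1 82
query mem[0x0a]=0xfa, mem[0x0e]=0x92, mem[0x09]=0x82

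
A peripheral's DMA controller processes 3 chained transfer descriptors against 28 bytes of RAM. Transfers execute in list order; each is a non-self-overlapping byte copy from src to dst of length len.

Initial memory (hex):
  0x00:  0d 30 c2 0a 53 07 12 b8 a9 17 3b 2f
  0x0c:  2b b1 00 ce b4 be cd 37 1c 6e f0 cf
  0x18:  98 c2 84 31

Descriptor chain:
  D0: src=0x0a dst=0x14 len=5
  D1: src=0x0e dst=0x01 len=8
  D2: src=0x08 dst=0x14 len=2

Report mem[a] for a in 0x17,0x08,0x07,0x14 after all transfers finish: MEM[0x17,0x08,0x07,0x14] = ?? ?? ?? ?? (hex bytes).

MEM[0x17,0x08,0x07,0x14] = b1 2f 3b 2f

#0 dst[0x14+5] := {0x3b,0x2f,0x2b,0xb1,0x00}
#1 dst[0x01+8] := {0x00,0xce,0xb4,0xbe,0xcd,0x37,0x3b,0x2f}
#2 dst[0x14+2] := {0x2f,0x17}
query mem[0x17]=0xb1, mem[0x08]=0x2f, mem[0x07]=0x3b, mem[0x14]=0x2f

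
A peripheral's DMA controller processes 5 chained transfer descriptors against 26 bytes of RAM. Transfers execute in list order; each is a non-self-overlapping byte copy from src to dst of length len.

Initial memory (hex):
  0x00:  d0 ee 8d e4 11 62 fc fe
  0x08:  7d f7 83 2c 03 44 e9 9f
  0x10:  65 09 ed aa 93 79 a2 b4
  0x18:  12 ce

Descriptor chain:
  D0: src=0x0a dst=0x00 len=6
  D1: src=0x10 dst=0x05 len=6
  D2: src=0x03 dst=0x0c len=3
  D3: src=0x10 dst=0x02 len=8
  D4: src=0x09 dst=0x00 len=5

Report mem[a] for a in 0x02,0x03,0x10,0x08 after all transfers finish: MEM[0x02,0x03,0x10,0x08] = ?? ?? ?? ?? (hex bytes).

  after D0: wrote 6B at 0x00 = 832c0344e99f
  after D1: wrote 6B at 0x05 = 6509edaa9379
  after D2: wrote 3B at 0x0c = 44e965
  after D3: wrote 8B at 0x02 = 6509edaa9379a2b4
  after D4: wrote 5B at 0x00 = b4792c44e9
query mem[0x02]=0x2c, mem[0x03]=0x44, mem[0x10]=0x65, mem[0x08]=0xa2

MEM[0x02,0x03,0x10,0x08] = 2c 44 65 a2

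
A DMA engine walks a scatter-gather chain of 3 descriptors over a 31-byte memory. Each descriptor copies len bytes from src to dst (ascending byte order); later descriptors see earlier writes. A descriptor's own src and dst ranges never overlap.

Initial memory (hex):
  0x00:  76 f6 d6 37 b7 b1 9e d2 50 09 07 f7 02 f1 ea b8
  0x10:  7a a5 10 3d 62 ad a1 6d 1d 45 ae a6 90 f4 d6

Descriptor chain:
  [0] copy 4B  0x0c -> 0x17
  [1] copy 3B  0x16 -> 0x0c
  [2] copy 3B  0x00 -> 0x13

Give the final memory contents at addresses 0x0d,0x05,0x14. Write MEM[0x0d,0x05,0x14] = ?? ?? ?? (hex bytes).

MEM[0x0d,0x05,0x14] = 02 b1 f6

  after D0: wrote 4B at 0x17 = 02f1eab8
  after D1: wrote 3B at 0x0c = a102f1
  after D2: wrote 3B at 0x13 = 76f6d6
query mem[0x0d]=0x02, mem[0x05]=0xb1, mem[0x14]=0xf6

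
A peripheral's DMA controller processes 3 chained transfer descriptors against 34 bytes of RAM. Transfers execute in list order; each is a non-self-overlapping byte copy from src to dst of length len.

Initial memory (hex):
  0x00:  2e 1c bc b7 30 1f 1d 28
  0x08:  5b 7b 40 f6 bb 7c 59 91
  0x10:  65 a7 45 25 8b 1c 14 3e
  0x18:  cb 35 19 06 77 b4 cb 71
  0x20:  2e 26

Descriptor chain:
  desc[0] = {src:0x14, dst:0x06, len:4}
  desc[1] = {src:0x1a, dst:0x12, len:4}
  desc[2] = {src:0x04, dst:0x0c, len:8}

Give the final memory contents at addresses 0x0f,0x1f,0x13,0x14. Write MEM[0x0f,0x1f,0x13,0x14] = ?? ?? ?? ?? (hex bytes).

  after D0: wrote 4B at 0x06 = 8b1c143e
  after D1: wrote 4B at 0x12 = 190677b4
  after D2: wrote 8B at 0x0c = 301f8b1c143e40f6
query mem[0x0f]=0x1c, mem[0x1f]=0x71, mem[0x13]=0xf6, mem[0x14]=0x77

MEM[0x0f,0x1f,0x13,0x14] = 1c 71 f6 77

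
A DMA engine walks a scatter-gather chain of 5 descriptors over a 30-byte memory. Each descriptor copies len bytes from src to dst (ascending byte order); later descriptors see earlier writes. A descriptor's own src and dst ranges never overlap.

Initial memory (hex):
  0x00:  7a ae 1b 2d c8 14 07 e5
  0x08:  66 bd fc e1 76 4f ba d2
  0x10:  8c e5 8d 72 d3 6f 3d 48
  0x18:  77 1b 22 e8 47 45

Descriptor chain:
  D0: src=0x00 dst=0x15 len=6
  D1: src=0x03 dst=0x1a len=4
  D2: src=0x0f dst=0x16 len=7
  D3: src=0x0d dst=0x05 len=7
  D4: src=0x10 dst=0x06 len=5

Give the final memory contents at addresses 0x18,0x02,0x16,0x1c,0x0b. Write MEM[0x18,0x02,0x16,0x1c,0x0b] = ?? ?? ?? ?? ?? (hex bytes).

MEM[0x18,0x02,0x16,0x1c,0x0b] = e5 1b d2 7a 72

[0] 0x00->0x15 len=6 : 7a ae 1b 2d c8 14
[1] 0x03->0x1a len=4 : 2d c8 14 07
[2] 0x0f->0x16 len=7 : d2 8c e5 8d 72 d3 7a
[3] 0x0d->0x05 len=7 : 4f ba d2 8c e5 8d 72
[4] 0x10->0x06 len=5 : 8c e5 8d 72 d3
query mem[0x18]=0xe5, mem[0x02]=0x1b, mem[0x16]=0xd2, mem[0x1c]=0x7a, mem[0x0b]=0x72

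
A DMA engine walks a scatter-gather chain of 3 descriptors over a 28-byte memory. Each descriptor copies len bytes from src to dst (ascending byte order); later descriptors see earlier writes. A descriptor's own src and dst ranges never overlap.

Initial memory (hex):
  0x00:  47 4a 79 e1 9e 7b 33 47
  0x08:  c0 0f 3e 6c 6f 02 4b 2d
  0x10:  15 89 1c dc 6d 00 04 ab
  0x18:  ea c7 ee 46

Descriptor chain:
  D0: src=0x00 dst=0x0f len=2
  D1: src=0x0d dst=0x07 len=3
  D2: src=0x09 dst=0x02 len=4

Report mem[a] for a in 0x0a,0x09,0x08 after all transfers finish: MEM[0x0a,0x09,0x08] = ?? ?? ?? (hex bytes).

MEM[0x0a,0x09,0x08] = 3e 47 4b

#0 dst[0x0f+2] := {0x47,0x4a}
#1 dst[0x07+3] := {0x02,0x4b,0x47}
#2 dst[0x02+4] := {0x47,0x3e,0x6c,0x6f}
query mem[0x0a]=0x3e, mem[0x09]=0x47, mem[0x08]=0x4b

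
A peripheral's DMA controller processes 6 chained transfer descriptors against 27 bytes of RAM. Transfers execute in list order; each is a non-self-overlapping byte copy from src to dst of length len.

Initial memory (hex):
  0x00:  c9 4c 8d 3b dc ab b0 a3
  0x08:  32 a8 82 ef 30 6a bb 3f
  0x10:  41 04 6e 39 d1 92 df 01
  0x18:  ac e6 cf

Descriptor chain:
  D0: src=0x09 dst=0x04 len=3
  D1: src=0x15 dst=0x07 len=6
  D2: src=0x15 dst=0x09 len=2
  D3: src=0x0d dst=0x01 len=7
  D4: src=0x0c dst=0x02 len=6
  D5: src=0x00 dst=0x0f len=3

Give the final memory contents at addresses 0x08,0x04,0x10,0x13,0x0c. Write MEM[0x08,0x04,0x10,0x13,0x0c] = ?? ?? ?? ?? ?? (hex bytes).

MEM[0x08,0x04,0x10,0x13,0x0c] = df bb 6a 39 cf

[0] 0x09->0x04 len=3 : a8 82 ef
[1] 0x15->0x07 len=6 : 92 df 01 ac e6 cf
[2] 0x15->0x09 len=2 : 92 df
[3] 0x0d->0x01 len=7 : 6a bb 3f 41 04 6e 39
[4] 0x0c->0x02 len=6 : cf 6a bb 3f 41 04
[5] 0x00->0x0f len=3 : c9 6a cf
query mem[0x08]=0xdf, mem[0x04]=0xbb, mem[0x10]=0x6a, mem[0x13]=0x39, mem[0x0c]=0xcf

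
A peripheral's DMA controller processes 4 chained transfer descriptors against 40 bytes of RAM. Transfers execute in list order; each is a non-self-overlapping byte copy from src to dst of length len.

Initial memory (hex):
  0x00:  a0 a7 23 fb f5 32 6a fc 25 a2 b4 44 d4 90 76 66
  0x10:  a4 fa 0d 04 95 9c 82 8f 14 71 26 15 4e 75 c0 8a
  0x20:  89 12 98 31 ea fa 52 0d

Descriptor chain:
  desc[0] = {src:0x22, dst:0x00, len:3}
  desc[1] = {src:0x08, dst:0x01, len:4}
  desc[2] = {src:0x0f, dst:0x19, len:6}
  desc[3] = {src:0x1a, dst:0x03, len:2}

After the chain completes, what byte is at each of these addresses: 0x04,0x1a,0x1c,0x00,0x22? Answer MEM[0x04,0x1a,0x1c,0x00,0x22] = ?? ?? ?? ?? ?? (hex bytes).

MEM[0x04,0x1a,0x1c,0x00,0x22] = fa a4 0d 98 98

#0 dst[0x00+3] := {0x98,0x31,0xea}
#1 dst[0x01+4] := {0x25,0xa2,0xb4,0x44}
#2 dst[0x19+6] := {0x66,0xa4,0xfa,0x0d,0x04,0x95}
#3 dst[0x03+2] := {0xa4,0xfa}
query mem[0x04]=0xfa, mem[0x1a]=0xa4, mem[0x1c]=0x0d, mem[0x00]=0x98, mem[0x22]=0x98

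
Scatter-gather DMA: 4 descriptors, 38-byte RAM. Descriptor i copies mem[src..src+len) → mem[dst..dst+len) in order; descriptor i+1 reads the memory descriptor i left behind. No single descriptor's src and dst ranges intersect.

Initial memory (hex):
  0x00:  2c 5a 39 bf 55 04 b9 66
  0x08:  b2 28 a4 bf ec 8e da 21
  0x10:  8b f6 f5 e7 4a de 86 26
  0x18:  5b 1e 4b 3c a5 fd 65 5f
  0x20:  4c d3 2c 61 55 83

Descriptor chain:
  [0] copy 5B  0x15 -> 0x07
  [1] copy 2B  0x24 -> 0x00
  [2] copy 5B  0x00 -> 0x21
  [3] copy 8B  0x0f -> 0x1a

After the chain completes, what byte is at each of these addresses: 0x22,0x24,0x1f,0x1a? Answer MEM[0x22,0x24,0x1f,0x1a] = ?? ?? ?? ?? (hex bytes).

D0: mem[0x07..0x0b] <- [de 86 26 5b 1e]
D1: mem[0x00..0x01] <- [55 83]
D2: mem[0x21..0x25] <- [55 83 39 bf 55]
D3: mem[0x1a..0x21] <- [21 8b f6 f5 e7 4a de 86]
query mem[0x22]=0x83, mem[0x24]=0xbf, mem[0x1f]=0x4a, mem[0x1a]=0x21

MEM[0x22,0x24,0x1f,0x1a] = 83 bf 4a 21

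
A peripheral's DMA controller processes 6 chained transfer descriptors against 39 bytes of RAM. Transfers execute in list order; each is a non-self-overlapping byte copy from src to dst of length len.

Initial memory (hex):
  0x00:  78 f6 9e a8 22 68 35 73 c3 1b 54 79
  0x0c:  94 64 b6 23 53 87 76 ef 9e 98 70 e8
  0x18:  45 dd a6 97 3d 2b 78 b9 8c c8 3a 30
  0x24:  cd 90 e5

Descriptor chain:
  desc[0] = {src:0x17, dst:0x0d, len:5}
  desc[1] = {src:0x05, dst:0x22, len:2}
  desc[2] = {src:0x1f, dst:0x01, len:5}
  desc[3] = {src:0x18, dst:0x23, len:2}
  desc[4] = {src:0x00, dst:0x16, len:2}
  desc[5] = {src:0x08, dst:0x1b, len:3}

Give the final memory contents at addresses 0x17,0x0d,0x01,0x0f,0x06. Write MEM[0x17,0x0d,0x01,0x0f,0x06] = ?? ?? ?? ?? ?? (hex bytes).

  after D0: wrote 5B at 0x0d = e845dda697
  after D1: wrote 2B at 0x22 = 6835
  after D2: wrote 5B at 0x01 = b98cc86835
  after D3: wrote 2B at 0x23 = 45dd
  after D4: wrote 2B at 0x16 = 78b9
  after D5: wrote 3B at 0x1b = c31b54
query mem[0x17]=0xb9, mem[0x0d]=0xe8, mem[0x01]=0xb9, mem[0x0f]=0xdd, mem[0x06]=0x35

MEM[0x17,0x0d,0x01,0x0f,0x06] = b9 e8 b9 dd 35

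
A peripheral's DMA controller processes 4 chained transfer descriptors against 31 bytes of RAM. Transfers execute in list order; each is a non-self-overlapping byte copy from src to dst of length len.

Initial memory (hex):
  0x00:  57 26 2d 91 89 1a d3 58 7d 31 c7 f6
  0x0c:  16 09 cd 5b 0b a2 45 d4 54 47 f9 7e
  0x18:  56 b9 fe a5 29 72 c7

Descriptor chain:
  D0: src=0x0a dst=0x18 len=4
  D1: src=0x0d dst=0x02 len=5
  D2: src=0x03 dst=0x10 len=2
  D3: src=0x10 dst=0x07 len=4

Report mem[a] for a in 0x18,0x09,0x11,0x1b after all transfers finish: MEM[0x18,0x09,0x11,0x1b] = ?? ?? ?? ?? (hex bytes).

D0: mem[0x18..0x1b] <- [c7 f6 16 09]
D1: mem[0x02..0x06] <- [09 cd 5b 0b a2]
D2: mem[0x10..0x11] <- [cd 5b]
D3: mem[0x07..0x0a] <- [cd 5b 45 d4]
query mem[0x18]=0xc7, mem[0x09]=0x45, mem[0x11]=0x5b, mem[0x1b]=0x09

MEM[0x18,0x09,0x11,0x1b] = c7 45 5b 09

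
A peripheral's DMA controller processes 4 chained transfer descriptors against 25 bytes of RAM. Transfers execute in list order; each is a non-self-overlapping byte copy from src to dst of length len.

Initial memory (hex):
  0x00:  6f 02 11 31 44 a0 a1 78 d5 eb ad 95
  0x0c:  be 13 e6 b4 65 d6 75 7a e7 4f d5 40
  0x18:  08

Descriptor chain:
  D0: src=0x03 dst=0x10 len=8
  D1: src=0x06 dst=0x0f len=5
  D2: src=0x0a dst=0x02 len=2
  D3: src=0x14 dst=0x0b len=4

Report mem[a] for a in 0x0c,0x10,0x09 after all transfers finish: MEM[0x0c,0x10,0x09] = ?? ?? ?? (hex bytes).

  after D0: wrote 8B at 0x10 = 3144a0a178d5ebad
  after D1: wrote 5B at 0x0f = a178d5ebad
  after D2: wrote 2B at 0x02 = ad95
  after D3: wrote 4B at 0x0b = 78d5ebad
query mem[0x0c]=0xd5, mem[0x10]=0x78, mem[0x09]=0xeb

MEM[0x0c,0x10,0x09] = d5 78 eb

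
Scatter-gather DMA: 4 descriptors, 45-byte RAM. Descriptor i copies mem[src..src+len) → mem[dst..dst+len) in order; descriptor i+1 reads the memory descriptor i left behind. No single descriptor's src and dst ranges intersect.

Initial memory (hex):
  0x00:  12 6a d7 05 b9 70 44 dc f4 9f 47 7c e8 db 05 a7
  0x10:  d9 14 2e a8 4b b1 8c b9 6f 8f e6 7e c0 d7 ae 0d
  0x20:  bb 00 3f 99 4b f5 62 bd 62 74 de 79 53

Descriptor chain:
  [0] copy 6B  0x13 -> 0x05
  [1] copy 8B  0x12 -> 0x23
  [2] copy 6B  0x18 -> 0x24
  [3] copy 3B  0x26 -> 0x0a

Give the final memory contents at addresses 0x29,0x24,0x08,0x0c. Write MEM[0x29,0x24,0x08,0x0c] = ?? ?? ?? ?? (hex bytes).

#0 dst[0x05+6] := {0xa8,0x4b,0xb1,0x8c,0xb9,0x6f}
#1 dst[0x23+8] := {0x2e,0xa8,0x4b,0xb1,0x8c,0xb9,0x6f,0x8f}
#2 dst[0x24+6] := {0x6f,0x8f,0xe6,0x7e,0xc0,0xd7}
#3 dst[0x0a+3] := {0xe6,0x7e,0xc0}
query mem[0x29]=0xd7, mem[0x24]=0x6f, mem[0x08]=0x8c, mem[0x0c]=0xc0

MEM[0x29,0x24,0x08,0x0c] = d7 6f 8c c0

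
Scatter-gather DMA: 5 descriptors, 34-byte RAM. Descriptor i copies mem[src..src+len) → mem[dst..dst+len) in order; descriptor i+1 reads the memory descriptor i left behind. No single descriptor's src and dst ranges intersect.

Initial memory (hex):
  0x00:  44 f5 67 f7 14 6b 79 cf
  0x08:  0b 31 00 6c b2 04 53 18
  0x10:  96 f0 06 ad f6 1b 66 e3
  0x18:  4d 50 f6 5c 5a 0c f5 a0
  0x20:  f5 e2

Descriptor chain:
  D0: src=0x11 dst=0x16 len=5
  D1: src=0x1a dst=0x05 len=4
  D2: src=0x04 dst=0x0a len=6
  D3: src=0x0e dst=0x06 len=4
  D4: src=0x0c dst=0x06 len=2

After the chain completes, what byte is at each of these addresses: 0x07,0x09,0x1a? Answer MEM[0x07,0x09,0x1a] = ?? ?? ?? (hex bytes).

MEM[0x07,0x09,0x1a] = 5a f0 1b

D0: mem[0x16..0x1a] <- [f0 06 ad f6 1b]
D1: mem[0x05..0x08] <- [1b 5c 5a 0c]
D2: mem[0x0a..0x0f] <- [14 1b 5c 5a 0c 31]
D3: mem[0x06..0x09] <- [0c 31 96 f0]
D4: mem[0x06..0x07] <- [5c 5a]
query mem[0x07]=0x5a, mem[0x09]=0xf0, mem[0x1a]=0x1b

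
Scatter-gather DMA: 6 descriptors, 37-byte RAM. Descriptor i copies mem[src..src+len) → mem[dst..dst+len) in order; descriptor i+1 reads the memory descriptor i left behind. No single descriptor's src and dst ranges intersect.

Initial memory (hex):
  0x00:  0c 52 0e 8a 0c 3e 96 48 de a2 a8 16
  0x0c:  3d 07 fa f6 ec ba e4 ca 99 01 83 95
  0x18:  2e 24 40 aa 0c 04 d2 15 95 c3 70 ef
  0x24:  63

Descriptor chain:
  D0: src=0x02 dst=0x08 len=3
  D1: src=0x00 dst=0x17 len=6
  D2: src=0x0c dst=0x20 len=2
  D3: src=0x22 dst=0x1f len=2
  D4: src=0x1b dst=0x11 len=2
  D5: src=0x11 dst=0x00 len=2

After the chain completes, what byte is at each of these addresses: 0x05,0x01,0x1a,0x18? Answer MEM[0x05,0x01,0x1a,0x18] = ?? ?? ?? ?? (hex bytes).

[0] 0x02->0x08 len=3 : 0e 8a 0c
[1] 0x00->0x17 len=6 : 0c 52 0e 8a 0c 3e
[2] 0x0c->0x20 len=2 : 3d 07
[3] 0x22->0x1f len=2 : 70 ef
[4] 0x1b->0x11 len=2 : 0c 3e
[5] 0x11->0x00 len=2 : 0c 3e
query mem[0x05]=0x3e, mem[0x01]=0x3e, mem[0x1a]=0x8a, mem[0x18]=0x52

MEM[0x05,0x01,0x1a,0x18] = 3e 3e 8a 52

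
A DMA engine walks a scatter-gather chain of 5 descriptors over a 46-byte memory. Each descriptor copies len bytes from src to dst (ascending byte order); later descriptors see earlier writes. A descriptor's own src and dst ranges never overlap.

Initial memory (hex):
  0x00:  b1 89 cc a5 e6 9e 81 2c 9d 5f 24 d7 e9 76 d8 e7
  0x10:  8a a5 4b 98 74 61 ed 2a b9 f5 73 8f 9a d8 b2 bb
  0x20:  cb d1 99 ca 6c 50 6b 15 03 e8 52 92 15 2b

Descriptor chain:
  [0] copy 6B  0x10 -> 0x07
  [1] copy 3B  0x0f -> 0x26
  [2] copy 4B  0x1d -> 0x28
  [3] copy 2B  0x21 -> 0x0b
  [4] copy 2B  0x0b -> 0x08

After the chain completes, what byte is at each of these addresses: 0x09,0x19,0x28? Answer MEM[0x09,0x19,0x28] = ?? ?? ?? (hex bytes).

MEM[0x09,0x19,0x28] = 99 f5 d8

[0] 0x10->0x07 len=6 : 8a a5 4b 98 74 61
[1] 0x0f->0x26 len=3 : e7 8a a5
[2] 0x1d->0x28 len=4 : d8 b2 bb cb
[3] 0x21->0x0b len=2 : d1 99
[4] 0x0b->0x08 len=2 : d1 99
query mem[0x09]=0x99, mem[0x19]=0xf5, mem[0x28]=0xd8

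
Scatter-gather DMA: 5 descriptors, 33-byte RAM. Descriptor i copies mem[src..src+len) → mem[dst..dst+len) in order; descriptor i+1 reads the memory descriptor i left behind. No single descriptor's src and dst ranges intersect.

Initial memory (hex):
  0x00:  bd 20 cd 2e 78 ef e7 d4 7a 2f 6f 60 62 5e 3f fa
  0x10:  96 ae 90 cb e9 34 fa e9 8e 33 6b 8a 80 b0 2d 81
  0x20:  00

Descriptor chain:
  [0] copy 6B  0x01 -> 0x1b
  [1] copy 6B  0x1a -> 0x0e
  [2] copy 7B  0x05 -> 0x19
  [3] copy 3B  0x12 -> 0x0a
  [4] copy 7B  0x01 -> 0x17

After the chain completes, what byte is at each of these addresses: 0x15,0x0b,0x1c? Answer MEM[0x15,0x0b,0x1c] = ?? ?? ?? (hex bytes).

  after D0: wrote 6B at 0x1b = 20cd2e78efe7
  after D1: wrote 6B at 0x0e = 6b20cd2e78ef
  after D2: wrote 7B at 0x19 = efe7d47a2f6f60
  after D3: wrote 3B at 0x0a = 78efe9
  after D4: wrote 7B at 0x17 = 20cd2e78efe7d4
query mem[0x15]=0x34, mem[0x0b]=0xef, mem[0x1c]=0xe7

MEM[0x15,0x0b,0x1c] = 34 ef e7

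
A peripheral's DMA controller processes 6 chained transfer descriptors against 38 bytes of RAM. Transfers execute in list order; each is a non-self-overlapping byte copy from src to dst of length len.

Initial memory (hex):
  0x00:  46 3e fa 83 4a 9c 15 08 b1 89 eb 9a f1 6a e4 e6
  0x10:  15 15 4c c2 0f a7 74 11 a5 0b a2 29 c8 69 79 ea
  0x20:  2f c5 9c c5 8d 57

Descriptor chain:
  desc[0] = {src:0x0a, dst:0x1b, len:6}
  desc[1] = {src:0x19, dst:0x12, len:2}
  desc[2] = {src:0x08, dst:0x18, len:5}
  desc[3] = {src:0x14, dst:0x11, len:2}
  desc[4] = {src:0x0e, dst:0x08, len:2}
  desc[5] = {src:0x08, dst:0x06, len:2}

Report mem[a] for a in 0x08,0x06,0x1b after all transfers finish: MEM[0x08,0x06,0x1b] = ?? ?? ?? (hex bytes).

MEM[0x08,0x06,0x1b] = e4 e4 9a

D0: mem[0x1b..0x20] <- [eb 9a f1 6a e4 e6]
D1: mem[0x12..0x13] <- [0b a2]
D2: mem[0x18..0x1c] <- [b1 89 eb 9a f1]
D3: mem[0x11..0x12] <- [0f a7]
D4: mem[0x08..0x09] <- [e4 e6]
D5: mem[0x06..0x07] <- [e4 e6]
query mem[0x08]=0xe4, mem[0x06]=0xe4, mem[0x1b]=0x9a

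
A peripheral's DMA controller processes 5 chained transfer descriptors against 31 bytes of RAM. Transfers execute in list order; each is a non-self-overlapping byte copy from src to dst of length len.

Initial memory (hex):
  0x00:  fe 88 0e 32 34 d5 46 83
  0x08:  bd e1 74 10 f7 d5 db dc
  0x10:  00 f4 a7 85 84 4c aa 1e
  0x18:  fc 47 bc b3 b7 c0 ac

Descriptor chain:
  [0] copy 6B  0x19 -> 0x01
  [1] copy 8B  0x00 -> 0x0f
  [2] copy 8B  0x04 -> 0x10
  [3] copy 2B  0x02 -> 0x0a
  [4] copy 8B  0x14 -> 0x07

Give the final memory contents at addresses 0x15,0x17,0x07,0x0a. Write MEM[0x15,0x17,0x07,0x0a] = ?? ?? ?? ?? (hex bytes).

MEM[0x15,0x17,0x07,0x0a] = e1 10 bd 10

#0 dst[0x01+6] := {0x47,0xbc,0xb3,0xb7,0xc0,0xac}
#1 dst[0x0f+8] := {0xfe,0x47,0xbc,0xb3,0xb7,0xc0,0xac,0x83}
#2 dst[0x10+8] := {0xb7,0xc0,0xac,0x83,0xbd,0xe1,0x74,0x10}
#3 dst[0x0a+2] := {0xbc,0xb3}
#4 dst[0x07+8] := {0xbd,0xe1,0x74,0x10,0xfc,0x47,0xbc,0xb3}
query mem[0x15]=0xe1, mem[0x17]=0x10, mem[0x07]=0xbd, mem[0x0a]=0x10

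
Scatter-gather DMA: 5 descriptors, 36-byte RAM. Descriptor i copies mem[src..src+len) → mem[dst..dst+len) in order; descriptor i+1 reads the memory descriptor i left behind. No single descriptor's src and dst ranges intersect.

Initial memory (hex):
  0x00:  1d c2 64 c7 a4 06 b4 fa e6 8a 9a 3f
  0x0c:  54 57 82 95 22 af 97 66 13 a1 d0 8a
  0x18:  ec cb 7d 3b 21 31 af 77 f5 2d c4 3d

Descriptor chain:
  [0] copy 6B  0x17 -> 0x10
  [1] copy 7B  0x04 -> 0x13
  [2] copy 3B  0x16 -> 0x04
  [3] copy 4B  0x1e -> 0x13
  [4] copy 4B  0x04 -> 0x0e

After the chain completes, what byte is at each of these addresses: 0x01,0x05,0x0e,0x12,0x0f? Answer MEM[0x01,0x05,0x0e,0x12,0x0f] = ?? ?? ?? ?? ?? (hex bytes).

MEM[0x01,0x05,0x0e,0x12,0x0f] = c2 e6 fa cb e6

D0: mem[0x10..0x15] <- [8a ec cb 7d 3b 21]
D1: mem[0x13..0x19] <- [a4 06 b4 fa e6 8a 9a]
D2: mem[0x04..0x06] <- [fa e6 8a]
D3: mem[0x13..0x16] <- [af 77 f5 2d]
D4: mem[0x0e..0x11] <- [fa e6 8a fa]
query mem[0x01]=0xc2, mem[0x05]=0xe6, mem[0x0e]=0xfa, mem[0x12]=0xcb, mem[0x0f]=0xe6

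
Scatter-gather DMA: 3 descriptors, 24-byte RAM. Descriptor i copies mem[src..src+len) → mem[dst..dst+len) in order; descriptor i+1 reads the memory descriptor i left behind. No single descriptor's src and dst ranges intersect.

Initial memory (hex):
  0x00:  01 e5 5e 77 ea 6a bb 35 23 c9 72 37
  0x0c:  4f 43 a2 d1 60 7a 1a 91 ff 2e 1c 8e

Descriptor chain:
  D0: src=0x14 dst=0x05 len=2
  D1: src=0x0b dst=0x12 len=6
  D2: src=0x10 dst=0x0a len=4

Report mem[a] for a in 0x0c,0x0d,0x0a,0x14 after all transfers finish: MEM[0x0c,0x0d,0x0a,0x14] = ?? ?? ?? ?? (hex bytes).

  after D0: wrote 2B at 0x05 = ff2e
  after D1: wrote 6B at 0x12 = 374f43a2d160
  after D2: wrote 4B at 0x0a = 607a374f
query mem[0x0c]=0x37, mem[0x0d]=0x4f, mem[0x0a]=0x60, mem[0x14]=0x43

MEM[0x0c,0x0d,0x0a,0x14] = 37 4f 60 43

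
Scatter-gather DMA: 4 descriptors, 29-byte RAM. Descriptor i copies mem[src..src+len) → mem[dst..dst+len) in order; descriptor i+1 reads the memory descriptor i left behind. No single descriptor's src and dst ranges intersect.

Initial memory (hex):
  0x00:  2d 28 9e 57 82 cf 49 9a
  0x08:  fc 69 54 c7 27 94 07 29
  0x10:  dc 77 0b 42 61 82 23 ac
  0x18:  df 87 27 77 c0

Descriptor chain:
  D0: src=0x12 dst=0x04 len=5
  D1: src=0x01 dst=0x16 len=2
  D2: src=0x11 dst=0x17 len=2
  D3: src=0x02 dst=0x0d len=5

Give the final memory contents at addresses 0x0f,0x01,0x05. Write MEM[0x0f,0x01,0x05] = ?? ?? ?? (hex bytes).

[0] 0x12->0x04 len=5 : 0b 42 61 82 23
[1] 0x01->0x16 len=2 : 28 9e
[2] 0x11->0x17 len=2 : 77 0b
[3] 0x02->0x0d len=5 : 9e 57 0b 42 61
query mem[0x0f]=0x0b, mem[0x01]=0x28, mem[0x05]=0x42

MEM[0x0f,0x01,0x05] = 0b 28 42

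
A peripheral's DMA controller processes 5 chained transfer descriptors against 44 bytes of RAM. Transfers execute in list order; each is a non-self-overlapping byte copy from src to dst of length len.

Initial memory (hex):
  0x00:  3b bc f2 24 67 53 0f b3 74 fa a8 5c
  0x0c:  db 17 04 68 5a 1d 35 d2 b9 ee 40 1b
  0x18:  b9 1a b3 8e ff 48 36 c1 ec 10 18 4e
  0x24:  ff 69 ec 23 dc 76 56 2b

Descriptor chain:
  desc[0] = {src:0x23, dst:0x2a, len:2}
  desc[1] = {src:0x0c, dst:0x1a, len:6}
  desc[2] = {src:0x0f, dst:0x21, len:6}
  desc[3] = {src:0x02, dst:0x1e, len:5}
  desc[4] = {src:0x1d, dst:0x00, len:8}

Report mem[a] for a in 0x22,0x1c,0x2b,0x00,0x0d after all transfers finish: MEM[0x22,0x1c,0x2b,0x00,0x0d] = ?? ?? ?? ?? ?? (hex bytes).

MEM[0x22,0x1c,0x2b,0x00,0x0d] = 0f 04 ff 68 17

#0 dst[0x2a+2] := {0x4e,0xff}
#1 dst[0x1a+6] := {0xdb,0x17,0x04,0x68,0x5a,0x1d}
#2 dst[0x21+6] := {0x68,0x5a,0x1d,0x35,0xd2,0xb9}
#3 dst[0x1e+5] := {0xf2,0x24,0x67,0x53,0x0f}
#4 dst[0x00+8] := {0x68,0xf2,0x24,0x67,0x53,0x0f,0x1d,0x35}
query mem[0x22]=0x0f, mem[0x1c]=0x04, mem[0x2b]=0xff, mem[0x00]=0x68, mem[0x0d]=0x17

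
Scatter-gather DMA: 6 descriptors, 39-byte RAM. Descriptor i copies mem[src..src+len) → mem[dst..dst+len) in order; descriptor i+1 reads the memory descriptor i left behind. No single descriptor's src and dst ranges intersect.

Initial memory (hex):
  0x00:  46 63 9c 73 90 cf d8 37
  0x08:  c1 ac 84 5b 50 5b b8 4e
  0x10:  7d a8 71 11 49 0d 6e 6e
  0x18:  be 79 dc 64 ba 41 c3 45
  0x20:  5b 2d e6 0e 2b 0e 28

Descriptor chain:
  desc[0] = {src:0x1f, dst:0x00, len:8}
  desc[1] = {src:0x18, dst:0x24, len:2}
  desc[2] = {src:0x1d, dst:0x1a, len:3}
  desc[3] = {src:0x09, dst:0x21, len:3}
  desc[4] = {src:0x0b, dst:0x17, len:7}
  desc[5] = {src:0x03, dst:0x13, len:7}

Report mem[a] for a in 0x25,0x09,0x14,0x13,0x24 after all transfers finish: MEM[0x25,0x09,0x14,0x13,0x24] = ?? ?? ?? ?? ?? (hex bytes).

MEM[0x25,0x09,0x14,0x13,0x24] = 79 ac 0e e6 be

D0: mem[0x00..0x07] <- [45 5b 2d e6 0e 2b 0e 28]
D1: mem[0x24..0x25] <- [be 79]
D2: mem[0x1a..0x1c] <- [41 c3 45]
D3: mem[0x21..0x23] <- [ac 84 5b]
D4: mem[0x17..0x1d] <- [5b 50 5b b8 4e 7d a8]
D5: mem[0x13..0x19] <- [e6 0e 2b 0e 28 c1 ac]
query mem[0x25]=0x79, mem[0x09]=0xac, mem[0x14]=0x0e, mem[0x13]=0xe6, mem[0x24]=0xbe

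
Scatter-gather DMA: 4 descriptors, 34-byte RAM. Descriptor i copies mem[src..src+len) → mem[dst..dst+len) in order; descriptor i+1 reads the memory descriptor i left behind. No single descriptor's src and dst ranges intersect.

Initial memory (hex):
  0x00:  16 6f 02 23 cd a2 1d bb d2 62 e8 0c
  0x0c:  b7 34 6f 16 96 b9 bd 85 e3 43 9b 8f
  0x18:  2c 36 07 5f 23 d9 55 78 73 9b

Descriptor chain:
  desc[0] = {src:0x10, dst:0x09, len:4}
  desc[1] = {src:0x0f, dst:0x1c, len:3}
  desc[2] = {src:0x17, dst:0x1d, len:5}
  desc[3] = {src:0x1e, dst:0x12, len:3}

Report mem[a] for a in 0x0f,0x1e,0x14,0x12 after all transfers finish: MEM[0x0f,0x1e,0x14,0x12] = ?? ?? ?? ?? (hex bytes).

[0] 0x10->0x09 len=4 : 96 b9 bd 85
[1] 0x0f->0x1c len=3 : 16 96 b9
[2] 0x17->0x1d len=5 : 8f 2c 36 07 5f
[3] 0x1e->0x12 len=3 : 2c 36 07
query mem[0x0f]=0x16, mem[0x1e]=0x2c, mem[0x14]=0x07, mem[0x12]=0x2c

MEM[0x0f,0x1e,0x14,0x12] = 16 2c 07 2c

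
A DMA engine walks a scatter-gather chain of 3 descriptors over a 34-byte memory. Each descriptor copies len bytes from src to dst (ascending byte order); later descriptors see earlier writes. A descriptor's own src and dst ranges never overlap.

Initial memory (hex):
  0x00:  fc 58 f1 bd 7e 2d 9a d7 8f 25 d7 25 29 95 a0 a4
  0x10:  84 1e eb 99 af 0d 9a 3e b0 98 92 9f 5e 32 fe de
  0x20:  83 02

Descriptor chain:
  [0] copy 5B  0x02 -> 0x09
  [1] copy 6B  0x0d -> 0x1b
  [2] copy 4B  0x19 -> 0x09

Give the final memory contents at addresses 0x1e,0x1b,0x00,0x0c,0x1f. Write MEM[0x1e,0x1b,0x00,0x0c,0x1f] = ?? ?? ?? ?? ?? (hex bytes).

  after D0: wrote 5B at 0x09 = f1bd7e2d9a
  after D1: wrote 6B at 0x1b = 9aa0a4841eeb
  after D2: wrote 4B at 0x09 = 98929aa0
query mem[0x1e]=0x84, mem[0x1b]=0x9a, mem[0x00]=0xfc, mem[0x0c]=0xa0, mem[0x1f]=0x1e

MEM[0x1e,0x1b,0x00,0x0c,0x1f] = 84 9a fc a0 1e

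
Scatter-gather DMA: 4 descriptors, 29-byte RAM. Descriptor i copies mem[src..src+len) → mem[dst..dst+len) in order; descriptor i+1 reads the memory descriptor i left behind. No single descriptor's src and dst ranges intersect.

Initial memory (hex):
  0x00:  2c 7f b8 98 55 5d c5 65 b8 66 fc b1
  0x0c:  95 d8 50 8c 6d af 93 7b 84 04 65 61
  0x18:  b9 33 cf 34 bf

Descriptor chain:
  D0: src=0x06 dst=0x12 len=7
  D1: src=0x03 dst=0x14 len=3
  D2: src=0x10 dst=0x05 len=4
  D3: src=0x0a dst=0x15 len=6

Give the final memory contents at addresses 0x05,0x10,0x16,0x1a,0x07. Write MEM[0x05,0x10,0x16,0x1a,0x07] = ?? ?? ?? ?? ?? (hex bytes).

MEM[0x05,0x10,0x16,0x1a,0x07] = 6d 6d b1 8c c5

  after D0: wrote 7B at 0x12 = c565b866fcb195
  after D1: wrote 3B at 0x14 = 98555d
  after D2: wrote 4B at 0x05 = 6dafc565
  after D3: wrote 6B at 0x15 = fcb195d8508c
query mem[0x05]=0x6d, mem[0x10]=0x6d, mem[0x16]=0xb1, mem[0x1a]=0x8c, mem[0x07]=0xc5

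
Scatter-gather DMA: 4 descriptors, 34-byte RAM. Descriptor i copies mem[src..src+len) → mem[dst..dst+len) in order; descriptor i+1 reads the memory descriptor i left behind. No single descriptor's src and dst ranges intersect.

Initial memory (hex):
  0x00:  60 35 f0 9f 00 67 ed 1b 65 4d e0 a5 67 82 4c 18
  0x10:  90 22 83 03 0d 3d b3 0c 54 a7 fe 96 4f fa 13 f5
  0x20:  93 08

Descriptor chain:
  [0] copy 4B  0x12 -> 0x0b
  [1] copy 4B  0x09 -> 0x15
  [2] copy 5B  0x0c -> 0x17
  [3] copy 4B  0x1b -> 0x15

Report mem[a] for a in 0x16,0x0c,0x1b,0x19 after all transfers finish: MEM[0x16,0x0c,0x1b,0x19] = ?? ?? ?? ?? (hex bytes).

D0: mem[0x0b..0x0e] <- [83 03 0d 3d]
D1: mem[0x15..0x18] <- [4d e0 83 03]
D2: mem[0x17..0x1b] <- [03 0d 3d 18 90]
D3: mem[0x15..0x18] <- [90 4f fa 13]
query mem[0x16]=0x4f, mem[0x0c]=0x03, mem[0x1b]=0x90, mem[0x19]=0x3d

MEM[0x16,0x0c,0x1b,0x19] = 4f 03 90 3d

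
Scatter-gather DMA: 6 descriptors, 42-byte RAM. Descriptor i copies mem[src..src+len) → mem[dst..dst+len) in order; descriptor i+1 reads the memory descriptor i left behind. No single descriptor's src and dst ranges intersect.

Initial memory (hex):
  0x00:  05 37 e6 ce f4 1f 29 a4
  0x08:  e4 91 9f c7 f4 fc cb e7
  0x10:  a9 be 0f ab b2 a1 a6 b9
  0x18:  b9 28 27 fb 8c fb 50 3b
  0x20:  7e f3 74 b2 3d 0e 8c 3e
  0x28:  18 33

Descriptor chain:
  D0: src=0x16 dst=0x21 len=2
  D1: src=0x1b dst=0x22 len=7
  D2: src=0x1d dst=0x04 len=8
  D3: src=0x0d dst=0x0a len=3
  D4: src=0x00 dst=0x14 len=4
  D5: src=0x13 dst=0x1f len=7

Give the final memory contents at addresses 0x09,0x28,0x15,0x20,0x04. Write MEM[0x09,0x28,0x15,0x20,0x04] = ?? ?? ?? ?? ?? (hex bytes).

  after D0: wrote 2B at 0x21 = a6b9
  after D1: wrote 7B at 0x22 = fb8cfb503b7ea6
  after D2: wrote 8B at 0x04 = fb503b7ea6fb8cfb
  after D3: wrote 3B at 0x0a = fccbe7
  after D4: wrote 4B at 0x14 = 0537e6ce
  after D5: wrote 7B at 0x1f = ab0537e6ceb928
query mem[0x09]=0xfb, mem[0x28]=0xa6, mem[0x15]=0x37, mem[0x20]=0x05, mem[0x04]=0xfb

MEM[0x09,0x28,0x15,0x20,0x04] = fb a6 37 05 fb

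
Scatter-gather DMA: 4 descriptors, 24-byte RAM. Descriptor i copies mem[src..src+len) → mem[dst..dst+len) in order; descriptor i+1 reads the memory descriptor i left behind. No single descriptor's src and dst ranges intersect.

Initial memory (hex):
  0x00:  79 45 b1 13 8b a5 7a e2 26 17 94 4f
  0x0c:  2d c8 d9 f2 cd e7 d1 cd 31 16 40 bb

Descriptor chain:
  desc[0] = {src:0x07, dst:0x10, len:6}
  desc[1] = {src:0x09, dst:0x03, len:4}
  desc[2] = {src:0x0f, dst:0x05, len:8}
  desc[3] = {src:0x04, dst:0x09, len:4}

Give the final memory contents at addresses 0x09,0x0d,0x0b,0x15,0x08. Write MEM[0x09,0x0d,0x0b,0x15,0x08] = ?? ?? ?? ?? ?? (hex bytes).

MEM[0x09,0x0d,0x0b,0x15,0x08] = 94 c8 e2 2d 17

D0: mem[0x10..0x15] <- [e2 26 17 94 4f 2d]
D1: mem[0x03..0x06] <- [17 94 4f 2d]
D2: mem[0x05..0x0c] <- [f2 e2 26 17 94 4f 2d 40]
D3: mem[0x09..0x0c] <- [94 f2 e2 26]
query mem[0x09]=0x94, mem[0x0d]=0xc8, mem[0x0b]=0xe2, mem[0x15]=0x2d, mem[0x08]=0x17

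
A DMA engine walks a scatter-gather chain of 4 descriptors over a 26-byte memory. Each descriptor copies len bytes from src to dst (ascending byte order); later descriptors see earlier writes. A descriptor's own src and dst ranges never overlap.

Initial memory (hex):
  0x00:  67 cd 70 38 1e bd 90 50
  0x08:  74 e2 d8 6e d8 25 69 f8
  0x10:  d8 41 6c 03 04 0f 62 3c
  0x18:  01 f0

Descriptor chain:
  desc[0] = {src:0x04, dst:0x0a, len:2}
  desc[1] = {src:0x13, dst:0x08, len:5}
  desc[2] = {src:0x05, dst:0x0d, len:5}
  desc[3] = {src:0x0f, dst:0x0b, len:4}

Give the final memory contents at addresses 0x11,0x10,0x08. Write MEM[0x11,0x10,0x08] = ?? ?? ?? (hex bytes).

MEM[0x11,0x10,0x08] = 04 03 03

[0] 0x04->0x0a len=2 : 1e bd
[1] 0x13->0x08 len=5 : 03 04 0f 62 3c
[2] 0x05->0x0d len=5 : bd 90 50 03 04
[3] 0x0f->0x0b len=4 : 50 03 04 6c
query mem[0x11]=0x04, mem[0x10]=0x03, mem[0x08]=0x03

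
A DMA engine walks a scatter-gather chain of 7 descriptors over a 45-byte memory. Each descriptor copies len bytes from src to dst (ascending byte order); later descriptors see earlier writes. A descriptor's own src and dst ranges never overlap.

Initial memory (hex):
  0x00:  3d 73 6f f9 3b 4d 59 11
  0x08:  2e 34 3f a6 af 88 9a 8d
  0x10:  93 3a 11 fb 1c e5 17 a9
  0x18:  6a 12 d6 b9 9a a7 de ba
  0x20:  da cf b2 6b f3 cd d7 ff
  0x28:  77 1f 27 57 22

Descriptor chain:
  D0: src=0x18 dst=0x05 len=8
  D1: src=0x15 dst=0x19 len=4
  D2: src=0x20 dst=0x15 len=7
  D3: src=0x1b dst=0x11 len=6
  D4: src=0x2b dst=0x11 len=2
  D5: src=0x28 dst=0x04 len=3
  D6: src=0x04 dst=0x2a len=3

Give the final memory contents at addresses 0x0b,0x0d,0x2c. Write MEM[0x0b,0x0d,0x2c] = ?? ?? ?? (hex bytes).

[0] 0x18->0x05 len=8 : 6a 12 d6 b9 9a a7 de ba
[1] 0x15->0x19 len=4 : e5 17 a9 6a
[2] 0x20->0x15 len=7 : da cf b2 6b f3 cd d7
[3] 0x1b->0x11 len=6 : d7 6a a7 de ba da
[4] 0x2b->0x11 len=2 : 57 22
[5] 0x28->0x04 len=3 : 77 1f 27
[6] 0x04->0x2a len=3 : 77 1f 27
query mem[0x0b]=0xde, mem[0x0d]=0x88, mem[0x2c]=0x27

MEM[0x0b,0x0d,0x2c] = de 88 27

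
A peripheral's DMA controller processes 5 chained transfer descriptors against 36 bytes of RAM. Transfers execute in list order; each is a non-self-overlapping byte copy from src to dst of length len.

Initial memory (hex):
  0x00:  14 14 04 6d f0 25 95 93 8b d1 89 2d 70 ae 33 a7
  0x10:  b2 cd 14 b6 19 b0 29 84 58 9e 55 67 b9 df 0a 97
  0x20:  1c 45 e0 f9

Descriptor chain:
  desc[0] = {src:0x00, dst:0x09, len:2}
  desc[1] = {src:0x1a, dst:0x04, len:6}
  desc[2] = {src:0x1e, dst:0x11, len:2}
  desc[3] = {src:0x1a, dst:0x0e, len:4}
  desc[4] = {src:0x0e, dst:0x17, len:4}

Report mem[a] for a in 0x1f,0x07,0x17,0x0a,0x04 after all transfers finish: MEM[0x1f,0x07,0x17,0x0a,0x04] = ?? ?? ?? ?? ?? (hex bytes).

MEM[0x1f,0x07,0x17,0x0a,0x04] = 97 df 55 14 55

  after D0: wrote 2B at 0x09 = 1414
  after D1: wrote 6B at 0x04 = 5567b9df0a97
  after D2: wrote 2B at 0x11 = 0a97
  after D3: wrote 4B at 0x0e = 5567b9df
  after D4: wrote 4B at 0x17 = 5567b9df
query mem[0x1f]=0x97, mem[0x07]=0xdf, mem[0x17]=0x55, mem[0x0a]=0x14, mem[0x04]=0x55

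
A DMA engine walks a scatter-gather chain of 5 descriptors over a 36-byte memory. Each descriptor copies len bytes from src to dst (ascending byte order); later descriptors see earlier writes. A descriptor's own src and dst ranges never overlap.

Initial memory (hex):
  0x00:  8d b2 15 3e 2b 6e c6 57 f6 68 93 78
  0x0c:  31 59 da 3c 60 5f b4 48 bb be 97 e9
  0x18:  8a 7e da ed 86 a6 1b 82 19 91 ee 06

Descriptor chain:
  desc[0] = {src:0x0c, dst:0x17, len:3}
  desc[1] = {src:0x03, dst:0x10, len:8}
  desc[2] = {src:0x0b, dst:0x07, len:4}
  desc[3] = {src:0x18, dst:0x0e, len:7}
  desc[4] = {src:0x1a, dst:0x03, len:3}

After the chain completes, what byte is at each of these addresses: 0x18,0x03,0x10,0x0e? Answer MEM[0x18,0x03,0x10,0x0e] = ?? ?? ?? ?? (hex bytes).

MEM[0x18,0x03,0x10,0x0e] = 59 da da 59

#0 dst[0x17+3] := {0x31,0x59,0xda}
#1 dst[0x10+8] := {0x3e,0x2b,0x6e,0xc6,0x57,0xf6,0x68,0x93}
#2 dst[0x07+4] := {0x78,0x31,0x59,0xda}
#3 dst[0x0e+7] := {0x59,0xda,0xda,0xed,0x86,0xa6,0x1b}
#4 dst[0x03+3] := {0xda,0xed,0x86}
query mem[0x18]=0x59, mem[0x03]=0xda, mem[0x10]=0xda, mem[0x0e]=0x59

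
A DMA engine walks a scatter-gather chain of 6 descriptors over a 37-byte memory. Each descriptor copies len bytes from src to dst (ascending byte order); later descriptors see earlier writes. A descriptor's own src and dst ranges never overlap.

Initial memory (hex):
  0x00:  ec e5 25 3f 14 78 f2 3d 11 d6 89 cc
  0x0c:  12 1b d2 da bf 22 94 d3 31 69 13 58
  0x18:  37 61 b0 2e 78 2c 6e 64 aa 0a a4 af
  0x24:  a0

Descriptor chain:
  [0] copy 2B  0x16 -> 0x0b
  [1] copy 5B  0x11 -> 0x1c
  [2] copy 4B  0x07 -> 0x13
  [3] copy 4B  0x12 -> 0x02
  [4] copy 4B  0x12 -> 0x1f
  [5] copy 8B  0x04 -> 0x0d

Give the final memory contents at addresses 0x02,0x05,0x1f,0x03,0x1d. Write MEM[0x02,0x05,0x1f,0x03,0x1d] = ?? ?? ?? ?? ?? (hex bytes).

#0 dst[0x0b+2] := {0x13,0x58}
#1 dst[0x1c+5] := {0x22,0x94,0xd3,0x31,0x69}
#2 dst[0x13+4] := {0x3d,0x11,0xd6,0x89}
#3 dst[0x02+4] := {0x94,0x3d,0x11,0xd6}
#4 dst[0x1f+4] := {0x94,0x3d,0x11,0xd6}
#5 dst[0x0d+8] := {0x11,0xd6,0xf2,0x3d,0x11,0xd6,0x89,0x13}
query mem[0x02]=0x94, mem[0x05]=0xd6, mem[0x1f]=0x94, mem[0x03]=0x3d, mem[0x1d]=0x94

MEM[0x02,0x05,0x1f,0x03,0x1d] = 94 d6 94 3d 94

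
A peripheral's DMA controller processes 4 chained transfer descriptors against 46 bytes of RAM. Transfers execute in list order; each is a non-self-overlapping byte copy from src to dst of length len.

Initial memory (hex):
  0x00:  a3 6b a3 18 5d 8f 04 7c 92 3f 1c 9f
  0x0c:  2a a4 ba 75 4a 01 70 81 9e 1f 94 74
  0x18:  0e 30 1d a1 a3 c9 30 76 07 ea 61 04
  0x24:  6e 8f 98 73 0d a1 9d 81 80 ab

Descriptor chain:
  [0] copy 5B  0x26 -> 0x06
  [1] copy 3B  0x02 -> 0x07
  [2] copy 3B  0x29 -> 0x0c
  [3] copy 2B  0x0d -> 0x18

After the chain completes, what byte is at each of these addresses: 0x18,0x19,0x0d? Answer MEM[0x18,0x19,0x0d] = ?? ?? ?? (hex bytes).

[0] 0x26->0x06 len=5 : 98 73 0d a1 9d
[1] 0x02->0x07 len=3 : a3 18 5d
[2] 0x29->0x0c len=3 : a1 9d 81
[3] 0x0d->0x18 len=2 : 9d 81
query mem[0x18]=0x9d, mem[0x19]=0x81, mem[0x0d]=0x9d

MEM[0x18,0x19,0x0d] = 9d 81 9d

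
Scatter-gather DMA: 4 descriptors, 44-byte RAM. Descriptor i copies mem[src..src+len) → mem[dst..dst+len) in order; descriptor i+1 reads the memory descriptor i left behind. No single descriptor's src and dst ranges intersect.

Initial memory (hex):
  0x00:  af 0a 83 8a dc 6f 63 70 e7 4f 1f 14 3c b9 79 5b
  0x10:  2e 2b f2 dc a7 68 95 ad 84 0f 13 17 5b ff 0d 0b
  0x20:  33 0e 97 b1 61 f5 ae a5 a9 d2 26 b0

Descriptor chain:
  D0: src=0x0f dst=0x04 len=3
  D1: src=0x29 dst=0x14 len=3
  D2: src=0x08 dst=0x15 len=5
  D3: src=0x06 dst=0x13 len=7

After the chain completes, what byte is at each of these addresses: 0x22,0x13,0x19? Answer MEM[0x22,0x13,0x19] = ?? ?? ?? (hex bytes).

MEM[0x22,0x13,0x19] = 97 2b 3c

[0] 0x0f->0x04 len=3 : 5b 2e 2b
[1] 0x29->0x14 len=3 : d2 26 b0
[2] 0x08->0x15 len=5 : e7 4f 1f 14 3c
[3] 0x06->0x13 len=7 : 2b 70 e7 4f 1f 14 3c
query mem[0x22]=0x97, mem[0x13]=0x2b, mem[0x19]=0x3c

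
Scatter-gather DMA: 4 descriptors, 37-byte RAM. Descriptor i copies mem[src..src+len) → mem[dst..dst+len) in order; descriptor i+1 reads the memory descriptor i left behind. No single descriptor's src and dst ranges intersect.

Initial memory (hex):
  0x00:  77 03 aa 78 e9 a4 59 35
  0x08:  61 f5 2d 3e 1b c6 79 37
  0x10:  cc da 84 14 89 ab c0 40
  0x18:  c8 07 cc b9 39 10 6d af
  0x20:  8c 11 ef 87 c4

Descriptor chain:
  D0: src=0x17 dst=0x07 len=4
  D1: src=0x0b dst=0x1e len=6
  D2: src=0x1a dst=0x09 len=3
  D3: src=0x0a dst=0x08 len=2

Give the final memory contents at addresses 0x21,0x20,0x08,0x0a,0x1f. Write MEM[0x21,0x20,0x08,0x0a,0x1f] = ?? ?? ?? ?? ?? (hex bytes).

[0] 0x17->0x07 len=4 : 40 c8 07 cc
[1] 0x0b->0x1e len=6 : 3e 1b c6 79 37 cc
[2] 0x1a->0x09 len=3 : cc b9 39
[3] 0x0a->0x08 len=2 : b9 39
query mem[0x21]=0x79, mem[0x20]=0xc6, mem[0x08]=0xb9, mem[0x0a]=0xb9, mem[0x1f]=0x1b

MEM[0x21,0x20,0x08,0x0a,0x1f] = 79 c6 b9 b9 1b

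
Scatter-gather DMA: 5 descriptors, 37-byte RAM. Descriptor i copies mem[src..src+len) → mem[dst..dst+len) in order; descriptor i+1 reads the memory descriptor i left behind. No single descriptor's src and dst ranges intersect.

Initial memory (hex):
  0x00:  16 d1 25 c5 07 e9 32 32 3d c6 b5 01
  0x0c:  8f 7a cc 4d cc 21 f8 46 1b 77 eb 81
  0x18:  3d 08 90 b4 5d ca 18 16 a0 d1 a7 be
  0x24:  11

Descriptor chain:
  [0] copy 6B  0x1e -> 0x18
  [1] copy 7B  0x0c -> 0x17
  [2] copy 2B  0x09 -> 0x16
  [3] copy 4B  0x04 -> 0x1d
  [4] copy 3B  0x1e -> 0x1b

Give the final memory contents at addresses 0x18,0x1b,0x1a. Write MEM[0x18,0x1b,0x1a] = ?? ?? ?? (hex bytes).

MEM[0x18,0x1b,0x1a] = 7a e9 4d

  after D0: wrote 6B at 0x18 = 1816a0d1a7be
  after D1: wrote 7B at 0x17 = 8f7acc4dcc21f8
  after D2: wrote 2B at 0x16 = c6b5
  after D3: wrote 4B at 0x1d = 07e93232
  after D4: wrote 3B at 0x1b = e93232
query mem[0x18]=0x7a, mem[0x1b]=0xe9, mem[0x1a]=0x4d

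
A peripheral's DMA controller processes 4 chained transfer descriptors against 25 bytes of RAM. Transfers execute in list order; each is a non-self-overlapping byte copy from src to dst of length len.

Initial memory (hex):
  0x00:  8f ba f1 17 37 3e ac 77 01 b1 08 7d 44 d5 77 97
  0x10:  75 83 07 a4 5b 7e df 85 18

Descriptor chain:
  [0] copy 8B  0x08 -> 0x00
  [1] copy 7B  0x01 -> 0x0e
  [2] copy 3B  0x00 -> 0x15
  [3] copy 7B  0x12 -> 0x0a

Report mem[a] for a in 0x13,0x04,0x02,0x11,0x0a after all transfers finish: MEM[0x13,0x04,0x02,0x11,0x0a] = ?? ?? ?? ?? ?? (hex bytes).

[0] 0x08->0x00 len=8 : 01 b1 08 7d 44 d5 77 97
[1] 0x01->0x0e len=7 : b1 08 7d 44 d5 77 97
[2] 0x00->0x15 len=3 : 01 b1 08
[3] 0x12->0x0a len=7 : d5 77 97 01 b1 08 18
query mem[0x13]=0x77, mem[0x04]=0x44, mem[0x02]=0x08, mem[0x11]=0x44, mem[0x0a]=0xd5

MEM[0x13,0x04,0x02,0x11,0x0a] = 77 44 08 44 d5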